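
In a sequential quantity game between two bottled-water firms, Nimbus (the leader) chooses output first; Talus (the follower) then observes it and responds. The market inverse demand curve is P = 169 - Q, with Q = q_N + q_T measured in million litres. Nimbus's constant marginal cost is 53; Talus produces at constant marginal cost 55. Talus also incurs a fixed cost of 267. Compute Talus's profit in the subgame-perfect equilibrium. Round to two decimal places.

Solve by backward induction. Given q_N, the follower Talus maximises π_T = (169 - q_N - q_T)q_T - 55q_T.
Follower FOC: 114 - q_N - 2q_T = 0, so q_T(q_N) = (114 - q_N)/2.
The leader anticipates this reaction. Substituting into P = 169 - Q gives P = 112 - (1/2)q_N, so π_N = (112 - (1/2)q_N)q_N - 53q_N.
Leader FOC: 59 - q_N = 0, so q_N = 59.
Then q_T = (114 - 59)/2 = 55/2.
Price P = 169 - 173/2 = 165/2.
Talus's profit: (165/2 - 55)·(55/2) - 267 = 1957/4.

489.25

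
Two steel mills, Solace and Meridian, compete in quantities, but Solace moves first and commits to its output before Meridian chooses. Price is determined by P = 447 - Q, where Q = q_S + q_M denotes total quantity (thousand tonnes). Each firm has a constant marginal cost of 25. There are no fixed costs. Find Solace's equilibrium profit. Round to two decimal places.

22260.50

The follower Meridian best-responds to any q_S: π_M = (447 - Q)q_M - 25q_M.
∂π_M/∂q_M = 422 - q_S - 2q_M = 0 gives the reaction function q_M = (422 - q_S)/2.
Solace substitutes q_M(q_S) into its own profit: π_S = q_S(447 - q_S - (422 - q_S)/2) - 25q_S = (236 - (1/2)q_S)q_S - 25q_S.
The leader's first-order condition 211 - q_S = 0 yields q_S = 211.
Then q_M = (422 - 211)/2 = 211/2.
Price P = 447 - 633/2 = 261/2.
Solace's profit: (261/2 - 25)·211 = 22260.5000.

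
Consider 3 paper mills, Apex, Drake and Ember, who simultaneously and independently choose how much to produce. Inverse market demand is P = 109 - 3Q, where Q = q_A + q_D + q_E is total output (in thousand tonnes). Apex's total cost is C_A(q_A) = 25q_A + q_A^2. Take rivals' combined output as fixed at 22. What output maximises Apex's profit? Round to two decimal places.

With rivals' combined output fixed at 22, Apex's profit is π_A = (109 - 3·22 - 3q_A)q_A - (25q_A + q_A²) = (43 - 3q_A)q_A - (25q_A + q_A²).
∂π_A/∂q_A = 18 - 8q_A = 0, so q_A = 9/4.

2.25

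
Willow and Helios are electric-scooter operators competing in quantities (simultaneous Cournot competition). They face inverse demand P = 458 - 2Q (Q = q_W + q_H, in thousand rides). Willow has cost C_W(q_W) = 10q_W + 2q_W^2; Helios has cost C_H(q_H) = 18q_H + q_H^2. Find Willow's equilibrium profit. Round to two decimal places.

Willow's profit: π_W = (458 - 2Q)q_W - (10q_W + 2q_W²). Setting ∂π_W/∂q_W = 0: 448 - 8q_W - 2(q_H) = 0.
Helios's first-order condition: 440 - 6q_H - 2(q_W) = 0.
Best responses: q_W = (448 - 2q_H)/8, q_H = (440 - 2q_W)/6.
Solving the pair: q_W = 452/11, q_H = 656/11.
Price P = 458 - 2·(1108/11) = 256.5455.
Willow's profit: 256.5455·(452/11) - 10·(452/11) - 2(452/11)² = 6753.8512.

6753.85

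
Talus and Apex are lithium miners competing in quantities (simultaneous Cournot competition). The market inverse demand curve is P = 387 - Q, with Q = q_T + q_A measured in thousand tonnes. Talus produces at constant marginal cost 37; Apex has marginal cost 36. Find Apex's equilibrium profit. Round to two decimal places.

Talus's profit: π_T = (387 - Q)q_T - (37q_T). Setting ∂π_T/∂q_T = 0: 350 - 2q_T - (q_A) = 0.
Apex's first-order condition: 351 - 2q_A - (q_T) = 0.
Rearranging gives the reaction functions q_T = (350 - q_A)/2 and q_A = (351 - q_T)/2.
Solving the pair: q_T = 349/3, q_A = 352/3.
Price P = 387 - 701/3 = 460/3.
Apex's profit: (460/3 - 36)·(352/3) = 13767.1111.

13767.11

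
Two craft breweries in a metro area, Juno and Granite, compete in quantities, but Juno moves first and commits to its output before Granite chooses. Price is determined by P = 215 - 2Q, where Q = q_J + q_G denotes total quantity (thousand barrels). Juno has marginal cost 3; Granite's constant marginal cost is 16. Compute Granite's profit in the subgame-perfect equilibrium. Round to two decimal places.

935.28

The follower Granite best-responds to any q_J: π_G = (215 - 2Q)q_G - 16q_G.
Setting the follower's marginal profit to zero, 199 - 2q_J - 4q_G = 0, i.e. q_G = (199 - 2q_J)/4.
Juno substitutes q_G(q_J) into its own profit: π_J = q_J(215 - 2q_J - (199 - 2q_J)/2) - 3q_J = (231/2 - q_J)q_J - 3q_J.
Leader FOC: 225/2 - 2q_J = 0, so q_J = 225/4.
Then q_G = (199 - 2·(225/4))/4 = 173/8.
Price P = 215 - 2·(623/8) = 237/4.
Granite's profit: (237/4 - 16)·(173/8) = 935.2813.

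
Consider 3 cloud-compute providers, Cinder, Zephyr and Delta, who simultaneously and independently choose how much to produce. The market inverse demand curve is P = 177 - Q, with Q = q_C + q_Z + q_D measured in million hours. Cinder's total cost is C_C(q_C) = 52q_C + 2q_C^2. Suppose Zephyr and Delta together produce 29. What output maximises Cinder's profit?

With rivals' combined output fixed at 29, Cinder's profit is π_C = (177 - 29 - q_C)q_C - (52q_C + 2q_C²) = (148 - q_C)q_C - (52q_C + 2q_C²).
∂π_C/∂q_C = 96 - 6q_C = 0, so q_C = 16.

16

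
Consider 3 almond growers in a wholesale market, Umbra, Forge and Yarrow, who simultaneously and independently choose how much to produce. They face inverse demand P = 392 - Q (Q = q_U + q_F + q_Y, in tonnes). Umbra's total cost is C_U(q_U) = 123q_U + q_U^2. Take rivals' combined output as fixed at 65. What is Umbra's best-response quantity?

51

With rivals' combined output fixed at 65, Umbra's profit is π_U = (392 - 65 - q_U)q_U - (123q_U + q_U²) = (327 - q_U)q_U - (123q_U + q_U²).
∂π_U/∂q_U = 204 - 4q_U = 0, so q_U = 51.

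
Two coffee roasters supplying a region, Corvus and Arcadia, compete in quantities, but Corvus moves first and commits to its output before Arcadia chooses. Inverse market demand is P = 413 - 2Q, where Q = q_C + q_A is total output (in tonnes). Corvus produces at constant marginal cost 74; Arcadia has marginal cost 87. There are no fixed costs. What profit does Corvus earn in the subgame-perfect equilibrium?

7744

Solve by backward induction. Given q_C, the follower Arcadia maximises π_A = (413 - 2q_C - 2q_A)q_A - 87q_A.
Setting the follower's marginal profit to zero, 326 - 2q_C - 4q_A = 0, i.e. q_A = (326 - 2q_C)/4.
The leader anticipates this reaction. Substituting into P = 413 - 2Q gives P = 250 - q_C, so π_C = (250 - q_C)q_C - 74q_C.
Maximising: ∂π_C/∂q_C = 176 - 2q_C = 0, giving q_C = 88.
Then q_A = (326 - 2·88)/4 = 75/2.
Price P = 413 - 2·(251/2) = 162.
Corvus's profit: (162 - 74)·88 = 7744.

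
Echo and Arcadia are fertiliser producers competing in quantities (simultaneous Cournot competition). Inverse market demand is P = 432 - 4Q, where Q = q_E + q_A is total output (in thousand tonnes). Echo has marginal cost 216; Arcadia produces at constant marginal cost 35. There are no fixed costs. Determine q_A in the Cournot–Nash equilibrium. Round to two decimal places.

48.17

Echo's profit: π_E = (432 - 4Q)q_E - (216q_E). Setting ∂π_E/∂q_E = 0: 216 - 8q_E - 4(q_A) = 0.
Arcadia's profit: π_A = (432 - 4Q)q_A - (35q_A). Setting ∂π_A/∂q_A = 0: 397 - 8q_A - 4(q_E) = 0.
Best responses: q_E = (216 - 4q_A)/8, q_A = (397 - 4q_E)/8.
Substituting one into the other gives q_E = 35/12 and q_A = 289/6.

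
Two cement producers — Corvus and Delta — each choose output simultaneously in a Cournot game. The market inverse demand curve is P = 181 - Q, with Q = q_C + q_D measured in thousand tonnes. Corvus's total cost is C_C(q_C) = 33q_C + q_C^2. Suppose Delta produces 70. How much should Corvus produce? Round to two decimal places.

19.50

With the rival's output fixed at 70, Corvus's profit is π_C = (181 - 70 - q_C)q_C - (33q_C + q_C²) = (111 - q_C)q_C - (33q_C + q_C²).
∂π_C/∂q_C = 78 - 4q_C = 0, so q_C = 39/2.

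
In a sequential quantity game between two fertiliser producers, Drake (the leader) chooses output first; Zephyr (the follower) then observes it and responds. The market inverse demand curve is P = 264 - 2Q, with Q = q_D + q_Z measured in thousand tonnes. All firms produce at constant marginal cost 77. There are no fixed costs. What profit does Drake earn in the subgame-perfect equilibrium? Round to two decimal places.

Solve by backward induction. Given q_D, the follower Zephyr maximises π_Z = (264 - 2q_D - 2q_Z)q_Z - 77q_Z.
Follower FOC: 187 - 2q_D - 4q_Z = 0, so q_Z(q_D) = (187 - 2q_D)/4.
The leader anticipates this reaction. Substituting into P = 264 - 2Q gives P = 341/2 - q_D, so π_D = (341/2 - q_D)q_D - 77q_D.
The leader's first-order condition 187/2 - 2q_D = 0 yields q_D = 187/4.
Then q_Z = (187 - 2·(187/4))/4 = 187/8.
Price P = 264 - 2·(561/8) = 495/4.
Drake's profit: (495/4 - 77)·(187/4) = 2185.5625.

2185.56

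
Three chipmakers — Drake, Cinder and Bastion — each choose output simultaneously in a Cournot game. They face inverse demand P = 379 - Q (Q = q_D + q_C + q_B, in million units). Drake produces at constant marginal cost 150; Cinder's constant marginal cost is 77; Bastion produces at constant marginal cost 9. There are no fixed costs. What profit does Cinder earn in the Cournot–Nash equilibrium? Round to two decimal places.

Drake's profit: π_D = (379 - Q)q_D - (150q_D). Setting ∂π_D/∂q_D = 0: 229 - 2q_D - (q_C + q_B) = 0.
Cinder's first-order condition: 302 - 2q_C - (q_D + q_B) = 0.
Bastion's profit: π_B = (379 - Q)q_B - (9q_B). Setting ∂π_B/∂q_B = 0: 370 - 2q_B - (q_D + q_C) = 0.
Summing all 3 equations gives 901 − 4Q = 0, hence Q = 901/4.
Back-substituting: q_D = (229 − 901/4) = 15/4, q_C = (302 − 901/4) = 307/4, q_B = (370 − 901/4) = 579/4.
Price P = 379 - 901/4 = 615/4.
Cinder's profit: (615/4 - 77)·(307/4) = 5890.5625.

5890.56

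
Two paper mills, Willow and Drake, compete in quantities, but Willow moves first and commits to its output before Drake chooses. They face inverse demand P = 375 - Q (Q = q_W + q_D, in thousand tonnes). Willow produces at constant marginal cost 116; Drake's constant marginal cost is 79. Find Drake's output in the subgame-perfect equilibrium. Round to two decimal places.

Solve by backward induction. Given q_W, the follower Drake maximises π_D = (375 - q_W - q_D)q_D - 79q_D.
∂π_D/∂q_D = 296 - q_W - 2q_D = 0 gives the reaction function q_D = (296 - q_W)/2.
The leader anticipates this reaction. Substituting into P = 375 - Q gives P = 227 - (1/2)q_W, so π_W = (227 - (1/2)q_W)q_W - 116q_W.
The leader's first-order condition 111 - q_W = 0 yields q_W = 111.
Then q_D = (296 - 111)/2 = 185/2.

92.50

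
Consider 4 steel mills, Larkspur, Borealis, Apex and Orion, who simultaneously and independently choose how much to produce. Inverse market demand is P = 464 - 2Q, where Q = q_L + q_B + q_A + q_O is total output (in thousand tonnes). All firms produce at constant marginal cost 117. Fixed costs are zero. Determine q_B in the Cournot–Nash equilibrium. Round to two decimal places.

34.70

Each firm earns π_i = (464 - 2Q)q_i - 117q_i.
First-order condition (treating rivals' output as given): 347 - 4q_i - 2·Σ_{j≠i} q_j = 0.
With identical firms every q_j equals q_i, so Σ_{j≠i} q_j = 3q_i and 347 = 10q_i, giving q_i = 347/10.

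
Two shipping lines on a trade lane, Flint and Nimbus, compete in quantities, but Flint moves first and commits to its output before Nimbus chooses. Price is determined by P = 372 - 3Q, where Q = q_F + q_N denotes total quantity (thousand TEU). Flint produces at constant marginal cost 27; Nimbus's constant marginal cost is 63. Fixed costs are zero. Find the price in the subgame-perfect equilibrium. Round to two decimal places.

122.25

The follower Nimbus best-responds to any q_F: π_N = (372 - 3Q)q_N - 63q_N.
Follower FOC: 309 - 3q_F - 6q_N = 0, so q_N(q_F) = (309 - 3q_F)/6.
Flint substitutes q_N(q_F) into its own profit: π_F = q_F(372 - 3q_F - (309 - 3q_F)/2) - 27q_F = (435/2 - (3/2)q_F)q_F - 27q_F.
Maximising: ∂π_F/∂q_F = 381/2 - 3q_F = 0, giving q_F = 127/2.
Then q_N = (309 - 3·(127/2))/6 = 79/4.
Total output Q = 333/4, so price P = 372 - 3·(333/4) = 489/4.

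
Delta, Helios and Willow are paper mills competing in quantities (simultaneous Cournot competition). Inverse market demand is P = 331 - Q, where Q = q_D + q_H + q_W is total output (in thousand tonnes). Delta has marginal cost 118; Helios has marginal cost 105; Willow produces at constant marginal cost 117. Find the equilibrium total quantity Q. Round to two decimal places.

Delta's profit: π_D = (331 - Q)q_D - (118q_D). Setting ∂π_D/∂q_D = 0: 213 - 2q_D - (q_H + q_W) = 0.
Helios's profit: π_H = (331 - Q)q_H - (105q_H). Setting ∂π_H/∂q_H = 0: 226 - 2q_H - (q_D + q_W) = 0.
Willow's profit: π_W = (331 - Q)q_W - (117q_W). Setting ∂π_W/∂q_W = 0: 214 - 2q_W - (q_D + q_H) = 0.
Adding the 3 conditions: 653 − 2Q − 2Q = 0, i.e. Q = 653/4.
Back-substituting: q_D = (213 − 653/4) = 199/4, q_H = (226 − 653/4) = 251/4, q_W = (214 − 653/4) = 203/4.
Total output Q = 199/4 + 251/4 + 203/4 = 653/4.

163.25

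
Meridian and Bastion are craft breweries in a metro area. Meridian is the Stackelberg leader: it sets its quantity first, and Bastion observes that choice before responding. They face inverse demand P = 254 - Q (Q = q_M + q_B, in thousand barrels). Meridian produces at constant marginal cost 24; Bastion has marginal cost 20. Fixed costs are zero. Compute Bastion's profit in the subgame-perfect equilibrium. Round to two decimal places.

3660.25

Solve by backward induction. Given q_M, the follower Bastion maximises π_B = (254 - q_M - q_B)q_B - 20q_B.
Follower FOC: 234 - q_M - 2q_B = 0, so q_B(q_M) = (234 - q_M)/2.
The leader anticipates this reaction. Substituting into P = 254 - Q gives P = 137 - (1/2)q_M, so π_M = (137 - (1/2)q_M)q_M - 24q_M.
Maximising: ∂π_M/∂q_M = 113 - q_M = 0, giving q_M = 113.
Then q_B = (234 - 113)/2 = 121/2.
Price P = 254 - 347/2 = 161/2.
Bastion's profit: (161/2 - 20)·(121/2) = 3660.2500.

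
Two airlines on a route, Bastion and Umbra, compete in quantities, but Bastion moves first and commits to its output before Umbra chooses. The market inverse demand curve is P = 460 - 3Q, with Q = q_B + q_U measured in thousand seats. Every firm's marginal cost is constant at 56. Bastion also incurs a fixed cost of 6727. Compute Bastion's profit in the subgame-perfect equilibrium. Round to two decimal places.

73.67

Solve by backward induction. Given q_B, the follower Umbra maximises π_U = (460 - 3q_B - 3q_U)q_U - 56q_U.
∂π_U/∂q_U = 404 - 3q_B - 6q_U = 0 gives the reaction function q_U = (404 - 3q_B)/6.
Bastion substitutes q_U(q_B) into its own profit: π_B = q_B(460 - 3q_B - (404 - 3q_B)/2) - 56q_B = (258 - (3/2)q_B)q_B - 56q_B.
Maximising: ∂π_B/∂q_B = 202 - 3q_B = 0, giving q_B = 202/3.
Then q_U = (404 - 3·(202/3))/6 = 101/3.
Price P = 460 - 3·101 = 157.
Bastion's profit: (157 - 56)·(202/3) - 6727 = 221/3.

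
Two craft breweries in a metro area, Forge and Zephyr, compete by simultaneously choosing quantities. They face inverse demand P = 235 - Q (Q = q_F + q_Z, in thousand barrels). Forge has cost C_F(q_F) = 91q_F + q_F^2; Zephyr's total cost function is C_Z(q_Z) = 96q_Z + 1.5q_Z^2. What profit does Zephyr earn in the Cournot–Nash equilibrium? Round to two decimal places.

1175.51

Forge's profit: π_F = (235 - Q)q_F - (91q_F + q_F²). Setting ∂π_F/∂q_F = 0: 144 - 4q_F - (q_Z) = 0.
Zephyr's first-order condition: 139 - 5q_Z - (q_F) = 0.
Best responses: q_F = (144 - q_Z)/4, q_Z = (139 - q_F)/5.
Solving the pair: q_F = 581/19, q_Z = 412/19.
Price P = 235 - 993/19 = 182.7368.
Zephyr's profit: 182.7368·(412/19) - 96·(412/19) - (3/2)(412/19)² = 1175.5125.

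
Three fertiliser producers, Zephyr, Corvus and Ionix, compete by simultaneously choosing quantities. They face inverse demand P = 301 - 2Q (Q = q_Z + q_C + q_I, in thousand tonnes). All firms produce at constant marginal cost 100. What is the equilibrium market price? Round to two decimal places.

Each firm earns π_i = (301 - 2Q)q_i - 100q_i.
Setting ∂π_i/∂q_i = 0 with rivals' quantities fixed: 201 - 4q_i - 2·Σ_{j≠i} q_j = 0.
By symmetry each firm produces the same amount; substituting Σ_{j≠i} q_j = 2q_i yields q_i = 201/8.
Total output Q = 603/8, so price P = 301 - 2·(603/8) = 601/4.

150.25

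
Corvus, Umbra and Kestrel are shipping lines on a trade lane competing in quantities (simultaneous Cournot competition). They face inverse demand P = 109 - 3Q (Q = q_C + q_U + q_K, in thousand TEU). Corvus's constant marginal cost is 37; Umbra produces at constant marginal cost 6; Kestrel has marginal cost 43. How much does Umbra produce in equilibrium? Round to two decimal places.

Corvus's profit: π_C = (109 - 3Q)q_C - (37q_C). Setting ∂π_C/∂q_C = 0: 72 - 6q_C - 3(q_U + q_K) = 0.
Umbra's first-order condition: 103 - 6q_U - 3(q_C + q_K) = 0.
Kestrel's first-order condition: 66 - 6q_K - 3(q_C + q_U) = 0.
Summing all 3 equations gives 241 − 12Q = 0, hence Q = 241/12.
Back-substituting: q_C = (72 − 241/4)/3 = 47/12, q_U = (103 − 241/4)/3 = 57/4, q_K = (66 − 241/4)/3 = 23/12.

14.25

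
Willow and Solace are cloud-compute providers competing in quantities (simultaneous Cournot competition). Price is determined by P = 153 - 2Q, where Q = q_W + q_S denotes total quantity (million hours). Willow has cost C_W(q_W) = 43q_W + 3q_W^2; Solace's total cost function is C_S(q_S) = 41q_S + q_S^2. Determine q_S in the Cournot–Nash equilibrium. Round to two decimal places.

Willow's profit: π_W = (153 - 2Q)q_W - (43q_W + 3q_W²). Setting ∂π_W/∂q_W = 0: 110 - 10q_W - 2(q_S) = 0.
Solace's first-order condition: 112 - 6q_S - 2(q_W) = 0.
So q_W = (110 - 2q_S)/10 and q_S = (112 - 2q_W)/6.
Solving the pair: q_W = 109/14, q_S = 225/14.

16.07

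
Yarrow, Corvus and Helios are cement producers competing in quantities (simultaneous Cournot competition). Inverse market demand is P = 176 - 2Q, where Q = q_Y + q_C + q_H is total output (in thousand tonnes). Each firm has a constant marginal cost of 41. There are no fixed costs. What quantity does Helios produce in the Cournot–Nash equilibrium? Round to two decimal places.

16.88

Each firm earns π_i = (176 - 2Q)q_i - 41q_i.
First-order condition (treating rivals' output as given): 135 - 4q_i - 2·Σ_{j≠i} q_j = 0.
By symmetry each firm produces the same amount; substituting Σ_{j≠i} q_j = 2q_i yields q_i = 135/8.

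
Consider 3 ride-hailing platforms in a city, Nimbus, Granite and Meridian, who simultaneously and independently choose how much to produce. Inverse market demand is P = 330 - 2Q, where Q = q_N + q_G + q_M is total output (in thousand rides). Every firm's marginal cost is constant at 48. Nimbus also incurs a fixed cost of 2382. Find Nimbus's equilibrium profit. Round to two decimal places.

103.13

Each firm earns π_i = (330 - 2Q)q_i - 48q_i.
First-order condition (treating rivals' output as given): 282 - 4q_i - 2·Σ_{j≠i} q_j = 0.
By symmetry each firm produces the same amount; substituting Σ_{j≠i} q_j = 2q_i yields q_i = 282/8 = 141/4.
Price P = 330 - 2·(423/4) = 237/2.
Nimbus's profit: (237/2 - 48)·(141/4) - 2382 = 825/8.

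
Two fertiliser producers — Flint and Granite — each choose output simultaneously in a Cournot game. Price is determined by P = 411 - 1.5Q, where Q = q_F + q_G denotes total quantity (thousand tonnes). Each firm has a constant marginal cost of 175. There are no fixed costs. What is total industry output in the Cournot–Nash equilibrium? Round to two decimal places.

104.89

A representative firm's profit is π_i = q_i(411 - 1.5Q) - 175q_i.
First-order condition (treating rivals' output as given): 236 - 3q_i - (3/2)q_j = 0.
By symmetry each firm produces the same amount; substituting q_j = q_i yields q_i = 236/(9/2) = 472/9.
Total output Q = 472/9 + 472/9 = 944/9.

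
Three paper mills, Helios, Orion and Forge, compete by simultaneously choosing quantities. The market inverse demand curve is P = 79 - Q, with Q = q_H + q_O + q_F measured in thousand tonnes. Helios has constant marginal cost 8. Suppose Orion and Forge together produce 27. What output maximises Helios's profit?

With rivals' combined output fixed at 27, Helios's profit is π_H = (79 - 27 - q_H)q_H - (8q_H) = (52 - q_H)q_H - (8q_H).
∂π_H/∂q_H = 44 - 2q_H = 0, so q_H = 22.

22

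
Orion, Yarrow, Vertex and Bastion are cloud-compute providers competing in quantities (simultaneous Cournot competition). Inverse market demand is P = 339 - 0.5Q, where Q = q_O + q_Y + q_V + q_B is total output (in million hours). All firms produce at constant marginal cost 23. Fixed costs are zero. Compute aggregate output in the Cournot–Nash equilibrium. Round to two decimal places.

Each firm earns π_i = (339 - 0.5Q)q_i - 23q_i.
First-order condition (treating rivals' output as given): 316 - q_i - (1/2)·Σ_{j≠i} q_j = 0.
With identical firms every q_j equals q_i, so Σ_{j≠i} q_j = 3q_i and 316 = (5/2)q_i, giving q_i = 632/5.
Total output Q = 632/5 + 632/5 + 632/5 + 632/5 = 505.6000.

505.60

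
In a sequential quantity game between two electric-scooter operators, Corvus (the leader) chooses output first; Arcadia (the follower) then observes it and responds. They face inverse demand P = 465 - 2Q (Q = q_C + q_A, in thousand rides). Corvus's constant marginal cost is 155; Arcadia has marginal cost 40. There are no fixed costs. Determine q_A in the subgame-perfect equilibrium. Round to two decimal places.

Solve by backward induction. Given q_C, the follower Arcadia maximises π_A = (465 - 2q_C - 2q_A)q_A - 40q_A.
Setting the follower's marginal profit to zero, 425 - 2q_C - 4q_A = 0, i.e. q_A = (425 - 2q_C)/4.
Corvus substitutes q_A(q_C) into its own profit: π_C = q_C(465 - 2q_C - (425 - 2q_C)/2) - 155q_C = (505/2 - q_C)q_C - 155q_C.
Leader FOC: 195/2 - 2q_C = 0, so q_C = 195/4.
Then q_A = (425 - 2·(195/4))/4 = 655/8.

81.88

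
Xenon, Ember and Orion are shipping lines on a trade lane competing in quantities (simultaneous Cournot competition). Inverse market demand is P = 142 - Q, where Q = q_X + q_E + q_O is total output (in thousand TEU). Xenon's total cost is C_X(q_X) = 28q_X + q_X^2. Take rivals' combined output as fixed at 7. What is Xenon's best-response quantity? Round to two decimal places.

26.75

With rivals' combined output fixed at 7, Xenon's profit is π_X = (142 - 7 - q_X)q_X - (28q_X + q_X²) = (135 - q_X)q_X - (28q_X + q_X²).
∂π_X/∂q_X = 107 - 4q_X = 0, so q_X = 107/4.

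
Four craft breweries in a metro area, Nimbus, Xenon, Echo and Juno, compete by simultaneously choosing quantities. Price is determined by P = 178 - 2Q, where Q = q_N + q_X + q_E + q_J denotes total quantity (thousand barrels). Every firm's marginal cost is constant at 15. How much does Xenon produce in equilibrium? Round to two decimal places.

16.30

Each firm earns π_i = (178 - 2Q)q_i - 15q_i.
Setting ∂π_i/∂q_i = 0 with rivals' quantities fixed: 163 - 4q_i - 2·Σ_{j≠i} q_j = 0.
By symmetry each firm produces the same amount; substituting Σ_{j≠i} q_j = 3q_i yields q_i = 163/10.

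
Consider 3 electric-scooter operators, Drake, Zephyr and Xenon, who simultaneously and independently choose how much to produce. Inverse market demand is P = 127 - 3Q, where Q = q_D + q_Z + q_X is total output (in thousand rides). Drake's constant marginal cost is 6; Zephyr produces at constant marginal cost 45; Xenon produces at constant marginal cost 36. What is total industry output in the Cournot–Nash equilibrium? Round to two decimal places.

Drake's profit: π_D = (127 - 3Q)q_D - (6q_D). Setting ∂π_D/∂q_D = 0: 121 - 6q_D - 3(q_Z + q_X) = 0.
Zephyr's first-order condition: 82 - 6q_Z - 3(q_D + q_X) = 0.
Xenon's profit: π_X = (127 - 3Q)q_X - (36q_X). Setting ∂π_X/∂q_X = 0: 91 - 6q_X - 3(q_D + q_Z) = 0.
Adding the 3 conditions: 294 − 6Q − 6Q = 0, i.e. Q = 49/2.
Back-substituting: q_D = (121 − 147/2)/3 = 95/6, q_Z = (82 − 147/2)/3 = 17/6, q_X = (91 − 147/2)/3 = 35/6.
Total output Q = 95/6 + 17/6 + 35/6 = 49/2.

24.50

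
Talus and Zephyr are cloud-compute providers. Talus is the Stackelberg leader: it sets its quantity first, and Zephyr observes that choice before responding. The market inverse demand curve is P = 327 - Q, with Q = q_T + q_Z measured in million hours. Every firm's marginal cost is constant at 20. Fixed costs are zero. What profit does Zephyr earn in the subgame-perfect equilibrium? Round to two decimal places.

Solve by backward induction. Given q_T, the follower Zephyr maximises π_Z = (327 - q_T - q_Z)q_Z - 20q_Z.
Follower FOC: 307 - q_T - 2q_Z = 0, so q_Z(q_T) = (307 - q_T)/2.
Talus substitutes q_Z(q_T) into its own profit: π_T = q_T(327 - q_T - (307 - q_T)/2) - 20q_T = (347/2 - (1/2)q_T)q_T - 20q_T.
Maximising: ∂π_T/∂q_T = 307/2 - q_T = 0, giving q_T = 307/2.
Then q_Z = (307 - 307/2)/2 = 307/4.
Price P = 327 - 921/4 = 387/4.
Zephyr's profit: (387/4 - 20)·(307/4) = 5890.5625.

5890.56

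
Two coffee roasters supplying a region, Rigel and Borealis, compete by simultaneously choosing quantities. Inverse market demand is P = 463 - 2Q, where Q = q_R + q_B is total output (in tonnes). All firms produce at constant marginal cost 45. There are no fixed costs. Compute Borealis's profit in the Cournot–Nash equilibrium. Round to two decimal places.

Each firm earns π_i = (463 - 2Q)q_i - 45q_i.
Setting ∂π_i/∂q_i = 0 with rivals' quantities fixed: 418 - 4q_i - 2q_j = 0.
With identical firms every q_j equals q_i, so q_j = q_i and 418 = 6q_i, giving q_i = 209/3.
Price P = 463 - 2·(418/3) = 553/3.
Borealis's profit: (553/3 - 45)·(209/3) = 9706.8889.

9706.89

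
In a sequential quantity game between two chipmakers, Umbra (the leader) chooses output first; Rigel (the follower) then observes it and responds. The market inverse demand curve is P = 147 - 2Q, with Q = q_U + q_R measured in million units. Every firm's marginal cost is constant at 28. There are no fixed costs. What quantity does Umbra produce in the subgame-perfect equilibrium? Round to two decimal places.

29.75

The follower Rigel best-responds to any q_U: π_R = (147 - 2Q)q_R - 28q_R.
Follower FOC: 119 - 2q_U - 4q_R = 0, so q_R(q_U) = (119 - 2q_U)/4.
Umbra substitutes q_R(q_U) into its own profit: π_U = q_U(147 - 2q_U - (119 - 2q_U)/2) - 28q_U = (175/2 - q_U)q_U - 28q_U.
The leader's first-order condition 119/2 - 2q_U = 0 yields q_U = 119/4.
Then q_R = (119 - 2·(119/4))/4 = 119/8.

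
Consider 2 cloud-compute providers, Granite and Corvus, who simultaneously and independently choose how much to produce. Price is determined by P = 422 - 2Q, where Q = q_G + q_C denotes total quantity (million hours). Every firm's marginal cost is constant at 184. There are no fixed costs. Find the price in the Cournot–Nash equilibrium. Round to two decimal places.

263.33

Each firm earns π_i = (422 - 2Q)q_i - 184q_i.
First-order condition (treating rivals' output as given): 238 - 4q_i - 2q_j = 0.
With identical firms every q_j equals q_i, so q_j = q_i and 238 = 6q_i, giving q_i = 119/3.
Total output Q = 238/3, so price P = 422 - 2·(238/3) = 790/3.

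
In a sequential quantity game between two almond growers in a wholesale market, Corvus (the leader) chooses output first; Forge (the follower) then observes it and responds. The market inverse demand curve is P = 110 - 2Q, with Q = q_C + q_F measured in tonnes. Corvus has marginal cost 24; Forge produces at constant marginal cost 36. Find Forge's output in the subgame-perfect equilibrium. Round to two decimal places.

The follower Forge best-responds to any q_C: π_F = (110 - 2Q)q_F - 36q_F.
Setting the follower's marginal profit to zero, 74 - 2q_C - 4q_F = 0, i.e. q_F = (74 - 2q_C)/4.
Corvus substitutes q_F(q_C) into its own profit: π_C = q_C(110 - 2q_C - (74 - 2q_C)/2) - 24q_C = (73 - q_C)q_C - 24q_C.
Maximising: ∂π_C/∂q_C = 49 - 2q_C = 0, giving q_C = 49/2.
Then q_F = (74 - 2·(49/2))/4 = 25/4.

6.25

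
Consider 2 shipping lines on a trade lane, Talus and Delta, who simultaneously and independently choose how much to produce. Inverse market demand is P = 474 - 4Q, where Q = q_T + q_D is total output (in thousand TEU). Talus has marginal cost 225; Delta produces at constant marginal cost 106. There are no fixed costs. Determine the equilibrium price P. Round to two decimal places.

268.33

Talus's profit: π_T = (474 - 4Q)q_T - (225q_T). Setting ∂π_T/∂q_T = 0: 249 - 8q_T - 4(q_D) = 0.
Delta's first-order condition: 368 - 8q_D - 4(q_T) = 0.
So q_T = (249 - 4q_D)/8 and q_D = (368 - 4q_T)/8.
Solving the pair: q_T = 65/6, q_D = 487/12.
Total output Q = 617/12, so price P = 474 - 4·(617/12) = 805/3.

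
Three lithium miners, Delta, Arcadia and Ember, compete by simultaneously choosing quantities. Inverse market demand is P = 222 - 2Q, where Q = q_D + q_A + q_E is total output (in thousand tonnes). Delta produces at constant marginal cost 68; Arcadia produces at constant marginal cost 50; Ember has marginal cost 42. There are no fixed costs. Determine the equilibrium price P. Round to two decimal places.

Delta's profit: π_D = (222 - 2Q)q_D - (68q_D). Setting ∂π_D/∂q_D = 0: 154 - 4q_D - 2(q_A + q_E) = 0.
Arcadia's profit: π_A = (222 - 2Q)q_A - (50q_A). Setting ∂π_A/∂q_A = 0: 172 - 4q_A - 2(q_D + q_E) = 0.
Ember's first-order condition: 180 - 4q_E - 2(q_D + q_A) = 0.
Adding the 3 first-order conditions: 506 − 8Q = 0, so Q = 253/4.
Back-substituting: q_D = (154 − 253/2)/2 = 55/4, q_A = (172 − 253/2)/2 = 91/4, q_E = (180 − 253/2)/2 = 107/4.
Total output Q = 253/4, so price P = 222 - 2·(253/4) = 191/2.

95.50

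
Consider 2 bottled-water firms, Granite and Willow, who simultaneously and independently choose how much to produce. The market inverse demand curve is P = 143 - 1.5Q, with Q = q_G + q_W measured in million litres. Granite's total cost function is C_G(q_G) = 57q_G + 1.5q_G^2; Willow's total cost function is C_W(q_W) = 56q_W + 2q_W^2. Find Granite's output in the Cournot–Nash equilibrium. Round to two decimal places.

11.86

Granite's profit: π_G = (143 - 1.5Q)q_G - (57q_G + (3/2)q_G²). Setting ∂π_G/∂q_G = 0: 86 - 6q_G - (3/2)(q_W) = 0.
Willow's profit: π_W = (143 - 1.5Q)q_W - (56q_W + 2q_W²). Setting ∂π_W/∂q_W = 0: 87 - 7q_W - (3/2)(q_G) = 0.
Best responses: q_G = (86 - (3/2)q_W)/6, q_W = (87 - (3/2)q_G)/7.
Solving the pair: q_G = 1886/159, q_W = 524/53.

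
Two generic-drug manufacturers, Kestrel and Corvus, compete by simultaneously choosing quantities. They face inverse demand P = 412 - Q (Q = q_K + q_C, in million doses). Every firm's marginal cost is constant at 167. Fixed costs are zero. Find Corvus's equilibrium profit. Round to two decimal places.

A representative firm's profit is π_i = q_i(412 - Q) - 167q_i.
First-order condition (treating rivals' output as given): 245 - 2q_i - q_j = 0.
With identical firms every q_j equals q_i, so q_j = q_i and 245 = 3q_i, giving q_i = 245/3.
Price P = 412 - 490/3 = 746/3.
Corvus's profit: (746/3 - 167)·(245/3) = 6669.4444.

6669.44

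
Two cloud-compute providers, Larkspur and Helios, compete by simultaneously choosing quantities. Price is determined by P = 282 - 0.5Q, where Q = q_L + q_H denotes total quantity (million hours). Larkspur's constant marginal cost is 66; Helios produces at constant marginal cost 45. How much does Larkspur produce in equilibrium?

Larkspur's profit: π_L = (282 - 0.5Q)q_L - (66q_L). Setting ∂π_L/∂q_L = 0: 216 - q_L - (1/2)(q_H) = 0.
Helios's profit: π_H = (282 - 0.5Q)q_H - (45q_H). Setting ∂π_H/∂q_H = 0: 237 - q_H - (1/2)(q_L) = 0.
Best responses: q_L = (216 - (1/2)q_H), q_H = (237 - (1/2)q_L).
Substituting one into the other gives q_L = 130 and q_H = 172.

130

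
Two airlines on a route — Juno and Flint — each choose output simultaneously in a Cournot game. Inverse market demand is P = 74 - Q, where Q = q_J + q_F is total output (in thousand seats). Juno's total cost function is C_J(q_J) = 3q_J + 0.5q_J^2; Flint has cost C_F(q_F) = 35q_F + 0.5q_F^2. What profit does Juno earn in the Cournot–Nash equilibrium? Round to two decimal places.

709.59

Juno's profit: π_J = (74 - Q)q_J - (3q_J + (1/2)q_J²). Setting ∂π_J/∂q_J = 0: 71 - 3q_J - (q_F) = 0.
Flint's profit: π_F = (74 - Q)q_F - (35q_F + (1/2)q_F²). Setting ∂π_F/∂q_F = 0: 39 - 3q_F - (q_J) = 0.
So q_J = (71 - q_F)/3 and q_F = (39 - q_J)/3.
Solving the pair: q_J = 87/4, q_F = 23/4.
Price P = 74 - 55/2 = 93/2.
Juno's profit: (93/2)·(87/4) - 3·(87/4) - (1/2)(87/4)² = 709.5938.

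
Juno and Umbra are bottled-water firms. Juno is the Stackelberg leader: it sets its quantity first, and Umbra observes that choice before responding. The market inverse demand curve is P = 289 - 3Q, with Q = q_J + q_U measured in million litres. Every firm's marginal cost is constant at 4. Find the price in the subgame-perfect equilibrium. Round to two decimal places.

75.25

Solve by backward induction. Given q_J, the follower Umbra maximises π_U = (289 - 3q_J - 3q_U)q_U - 4q_U.
Setting the follower's marginal profit to zero, 285 - 3q_J - 6q_U = 0, i.e. q_U = (285 - 3q_J)/6.
Juno substitutes q_U(q_J) into its own profit: π_J = q_J(289 - 3q_J - (285 - 3q_J)/2) - 4q_J = (293/2 - (3/2)q_J)q_J - 4q_J.
Maximising: ∂π_J/∂q_J = 285/2 - 3q_J = 0, giving q_J = 95/2.
Then q_U = (285 - 3·(95/2))/6 = 95/4.
Total output Q = 285/4, so price P = 289 - 3·(285/4) = 301/4.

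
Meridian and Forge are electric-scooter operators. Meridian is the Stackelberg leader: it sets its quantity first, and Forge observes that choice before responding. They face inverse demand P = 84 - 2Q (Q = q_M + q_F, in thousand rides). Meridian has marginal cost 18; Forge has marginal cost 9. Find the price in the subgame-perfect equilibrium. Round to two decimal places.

The follower Forge best-responds to any q_M: π_F = (84 - 2Q)q_F - 9q_F.
∂π_F/∂q_F = 75 - 2q_M - 4q_F = 0 gives the reaction function q_F = (75 - 2q_M)/4.
Meridian substitutes q_F(q_M) into its own profit: π_M = q_M(84 - 2q_M - (75 - 2q_M)/2) - 18q_M = (93/2 - q_M)q_M - 18q_M.
The leader's first-order condition 57/2 - 2q_M = 0 yields q_M = 57/4.
Then q_F = (75 - 2·(57/4))/4 = 93/8.
Total output Q = 207/8, so price P = 84 - 2·(207/8) = 129/4.

32.25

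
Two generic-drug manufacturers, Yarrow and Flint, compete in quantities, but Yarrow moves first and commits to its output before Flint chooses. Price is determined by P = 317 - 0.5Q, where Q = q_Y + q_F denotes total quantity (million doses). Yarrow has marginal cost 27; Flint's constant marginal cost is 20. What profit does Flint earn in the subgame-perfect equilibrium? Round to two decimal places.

The follower Flint best-responds to any q_Y: π_F = (317 - 0.5Q)q_F - 20q_F.
∂π_F/∂q_F = 297 - (1/2)q_Y - q_F = 0 gives the reaction function q_F = (297 - (1/2)q_Y).
Yarrow substitutes q_F(q_Y) into its own profit: π_Y = q_Y(317 - (1/2)q_Y - (297 - (1/2)q_Y)/2) - 27q_Y = (337/2 - (1/4)q_Y)q_Y - 27q_Y.
Leader FOC: 283/2 - (1/2)q_Y = 0, so q_Y = 283.
Then q_F = (297 - (1/2)·283) = 311/2.
Price P = 317 - (1/2)·(877/2) = 391/4.
Flint's profit: (391/4 - 20)·(311/2) = 12090.1250.

12090.13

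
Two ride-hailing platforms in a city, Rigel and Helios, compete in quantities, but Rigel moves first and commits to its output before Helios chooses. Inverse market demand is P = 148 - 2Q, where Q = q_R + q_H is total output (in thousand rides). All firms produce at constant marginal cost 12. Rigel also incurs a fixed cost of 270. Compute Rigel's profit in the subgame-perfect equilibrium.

886

Solve by backward induction. Given q_R, the follower Helios maximises π_H = (148 - 2q_R - 2q_H)q_H - 12q_H.
∂π_H/∂q_H = 136 - 2q_R - 4q_H = 0 gives the reaction function q_H = (136 - 2q_R)/4.
Rigel substitutes q_H(q_R) into its own profit: π_R = q_R(148 - 2q_R - (136 - 2q_R)/2) - 12q_R = (80 - q_R)q_R - 12q_R.
The leader's first-order condition 68 - 2q_R = 0 yields q_R = 34.
Then q_H = (136 - 2·34)/4 = 17.
Price P = 148 - 2·51 = 46.
Rigel's profit: (46 - 12)·34 - 270 = 886.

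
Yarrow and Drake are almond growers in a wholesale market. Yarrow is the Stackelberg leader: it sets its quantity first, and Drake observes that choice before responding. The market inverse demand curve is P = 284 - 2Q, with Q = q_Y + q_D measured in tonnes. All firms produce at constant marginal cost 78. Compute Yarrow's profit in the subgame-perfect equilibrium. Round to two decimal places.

Solve by backward induction. Given q_Y, the follower Drake maximises π_D = (284 - 2q_Y - 2q_D)q_D - 78q_D.
Setting the follower's marginal profit to zero, 206 - 2q_Y - 4q_D = 0, i.e. q_D = (206 - 2q_Y)/4.
Yarrow substitutes q_D(q_Y) into its own profit: π_Y = q_Y(284 - 2q_Y - (206 - 2q_Y)/2) - 78q_Y = (181 - q_Y)q_Y - 78q_Y.
Maximising: ∂π_Y/∂q_Y = 103 - 2q_Y = 0, giving q_Y = 103/2.
Then q_D = (206 - 2·(103/2))/4 = 103/4.
Price P = 284 - 2·(309/4) = 259/2.
Yarrow's profit: (259/2 - 78)·(103/2) = 2652.2500.

2652.25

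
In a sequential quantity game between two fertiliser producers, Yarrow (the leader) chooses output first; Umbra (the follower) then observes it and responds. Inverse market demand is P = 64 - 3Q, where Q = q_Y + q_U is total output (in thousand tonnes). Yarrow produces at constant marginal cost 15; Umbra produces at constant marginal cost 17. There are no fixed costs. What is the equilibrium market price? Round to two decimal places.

27.75

Solve by backward induction. Given q_Y, the follower Umbra maximises π_U = (64 - 3q_Y - 3q_U)q_U - 17q_U.
∂π_U/∂q_U = 47 - 3q_Y - 6q_U = 0 gives the reaction function q_U = (47 - 3q_Y)/6.
The leader anticipates this reaction. Substituting into P = 64 - 3Q gives P = 81/2 - (3/2)q_Y, so π_Y = (81/2 - (3/2)q_Y)q_Y - 15q_Y.
The leader's first-order condition 51/2 - 3q_Y = 0 yields q_Y = 17/2.
Then q_U = (47 - 3·(17/2))/6 = 43/12.
Total output Q = 145/12, so price P = 64 - 3·(145/12) = 111/4.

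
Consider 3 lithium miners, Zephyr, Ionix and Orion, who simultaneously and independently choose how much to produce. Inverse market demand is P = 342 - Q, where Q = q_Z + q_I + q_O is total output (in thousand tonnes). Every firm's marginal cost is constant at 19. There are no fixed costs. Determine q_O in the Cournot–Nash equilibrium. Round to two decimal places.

80.75

A representative firm's profit is π_i = q_i(342 - Q) - 19q_i.
Setting ∂π_i/∂q_i = 0 with rivals' quantities fixed: 323 - 2q_i - Σ_{j≠i} q_j = 0.
By symmetry each firm produces the same amount; substituting Σ_{j≠i} q_j = 2q_i yields q_i = 323/4.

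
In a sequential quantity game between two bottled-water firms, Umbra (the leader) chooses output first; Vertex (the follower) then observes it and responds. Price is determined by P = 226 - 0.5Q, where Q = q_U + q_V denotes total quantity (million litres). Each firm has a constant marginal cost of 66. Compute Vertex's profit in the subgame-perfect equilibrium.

The follower Vertex best-responds to any q_U: π_V = (226 - 0.5Q)q_V - 66q_V.
Setting the follower's marginal profit to zero, 160 - (1/2)q_U - q_V = 0, i.e. q_V = (160 - (1/2)q_U).
Umbra substitutes q_V(q_U) into its own profit: π_U = q_U(226 - (1/2)q_U - (160 - (1/2)q_U)/2) - 66q_U = (146 - (1/4)q_U)q_U - 66q_U.
The leader's first-order condition 80 - (1/2)q_U = 0 yields q_U = 160.
Then q_V = (160 - (1/2)·160) = 80.
Price P = 226 - (1/2)·240 = 106.
Vertex's profit: (106 - 66)·80 = 3200.

3200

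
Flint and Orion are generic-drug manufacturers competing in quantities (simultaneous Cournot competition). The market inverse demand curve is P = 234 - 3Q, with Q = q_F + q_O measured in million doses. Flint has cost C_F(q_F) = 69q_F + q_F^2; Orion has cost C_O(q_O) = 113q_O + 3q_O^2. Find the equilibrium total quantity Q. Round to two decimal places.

Flint's profit: π_F = (234 - 3Q)q_F - (69q_F + q_F²). Setting ∂π_F/∂q_F = 0: 165 - 8q_F - 3(q_O) = 0.
Orion's first-order condition: 121 - 12q_O - 3(q_F) = 0.
Best responses: q_F = (165 - 3q_O)/8, q_O = (121 - 3q_F)/12.
Solving the pair: q_F = 539/29, q_O = 473/87.
Total output Q = 539/29 + 473/87 = 24.0230.

24.02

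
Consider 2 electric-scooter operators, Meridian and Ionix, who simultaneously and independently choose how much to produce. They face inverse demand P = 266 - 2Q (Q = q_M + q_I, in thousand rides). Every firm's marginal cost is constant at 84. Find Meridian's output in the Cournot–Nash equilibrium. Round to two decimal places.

30.33

A representative firm's profit is π_i = q_i(266 - 2Q) - 84q_i.
First-order condition (treating rivals' output as given): 182 - 4q_i - 2q_j = 0.
By symmetry each firm produces the same amount; substituting q_j = q_i yields q_i = 182/6 = 91/3.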